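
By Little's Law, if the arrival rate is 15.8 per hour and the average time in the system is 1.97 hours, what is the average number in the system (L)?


L = lambda * W = 15.8 * 1.97 = 31.13

31.13


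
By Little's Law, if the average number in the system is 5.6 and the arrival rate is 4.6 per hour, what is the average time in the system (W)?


W = L / lambda = 5.6 / 4.6 = 1.2174 hours

1.2174 hours


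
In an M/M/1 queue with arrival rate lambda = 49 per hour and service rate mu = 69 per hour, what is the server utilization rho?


rho = lambda/mu = 49/69 = 0.7101

0.7101


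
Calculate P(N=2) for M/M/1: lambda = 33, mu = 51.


rho = 33/51; P(n) = (1-rho)*rho^n = (1-33/51)*(33/51)^2 = 0.1478

0.1478


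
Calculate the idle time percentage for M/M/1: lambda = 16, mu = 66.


Idle fraction = (1 - rho) * 100 = (1 - 16/66) * 100 = 75.8%

75.8%


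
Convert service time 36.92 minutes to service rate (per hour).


mu = 60 / avg_service_time = 60 / 36.92 = 1.63 per hour

1.63 per hour


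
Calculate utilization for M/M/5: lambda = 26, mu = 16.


rho = lambda/(c*mu) = 26/(5*16) = 0.325

0.325


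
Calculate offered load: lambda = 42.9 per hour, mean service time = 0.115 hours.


Offered load a = lambda * E[S] = 42.9 * 0.115 = 4.93 Erlangs

4.93 Erlangs


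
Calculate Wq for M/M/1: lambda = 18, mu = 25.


rho = 18/25; Wq = rho/(mu - lambda) = 0.1029 hours

0.1029 hours


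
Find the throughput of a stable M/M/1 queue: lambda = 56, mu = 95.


For a stable queue (lambda < mu), throughput = lambda = 56 per hour

56 per hour


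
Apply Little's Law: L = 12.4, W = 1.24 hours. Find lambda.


lambda = L / W = 12.4 / 1.24 = 10.0 per hour

10.0 per hour


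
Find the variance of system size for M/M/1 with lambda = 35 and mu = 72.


rho = 35/72; Var(N) = rho/(1-rho)^2 = 1.84

1.84


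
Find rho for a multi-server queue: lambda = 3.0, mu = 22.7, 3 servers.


rho = lambda / (c * mu) = 3.0 / (3 * 22.7) = 0.0441

0.0441


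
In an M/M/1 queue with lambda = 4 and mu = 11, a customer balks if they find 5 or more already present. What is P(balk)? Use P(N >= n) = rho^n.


P(N >= 5) = rho^5 = (4/11)^5 = 0.0064

0.0064


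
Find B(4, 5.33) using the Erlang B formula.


B(N,A) = (A^N/N!) / sum(A^k/k!, k=0..N) with N=4, A=5.33 = 0.4235

0.4235


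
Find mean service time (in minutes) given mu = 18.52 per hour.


Mean service time = 60/mu = 60/18.52 = 3.24 minutes

3.24 minutes


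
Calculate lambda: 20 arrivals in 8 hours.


lambda = total arrivals / time = 20 / 8 = 2.5 per hour

2.5 per hour


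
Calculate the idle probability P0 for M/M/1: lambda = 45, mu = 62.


P0 = 1 - rho = 1 - 45/62 = 0.2742

0.2742


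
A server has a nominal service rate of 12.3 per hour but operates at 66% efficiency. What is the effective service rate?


Effective rate = mu * efficiency = 12.3 * 0.66 = 8.12 per hour

8.12 per hour


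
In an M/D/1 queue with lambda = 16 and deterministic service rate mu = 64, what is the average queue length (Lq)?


M/D/1: Lq = rho^2 / (2*(1-rho)) where rho = 16/64; Lq = 0.04

0.04


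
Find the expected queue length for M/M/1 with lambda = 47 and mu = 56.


rho = 47/56; Lq = rho^2/(1-rho) = 4.38

4.38


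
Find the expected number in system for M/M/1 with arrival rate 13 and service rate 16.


rho = 13/16; L = rho/(1-rho) = 4.33

4.33


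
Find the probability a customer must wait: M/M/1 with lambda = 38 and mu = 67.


P(wait) = rho = lambda/mu = 38/67 = 0.5672

0.5672


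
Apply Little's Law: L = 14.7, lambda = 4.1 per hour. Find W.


W = L / lambda = 14.7 / 4.1 = 3.5854 hours

3.5854 hours


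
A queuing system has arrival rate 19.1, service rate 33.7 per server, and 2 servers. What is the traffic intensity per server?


rho = lambda / (c * mu) = 19.1 / (2 * 33.7) = 0.2834

0.2834


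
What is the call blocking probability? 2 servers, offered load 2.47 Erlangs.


B(N,A) = (A^N/N!) / sum(A^k/k!, k=0..N) with N=2, A=2.47 = 0.4678

0.4678


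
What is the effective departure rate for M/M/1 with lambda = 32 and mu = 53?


For a stable queue (lambda < mu), throughput = lambda = 32 per hour

32 per hour


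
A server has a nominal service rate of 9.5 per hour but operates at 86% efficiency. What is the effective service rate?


Effective rate = mu * efficiency = 9.5 * 0.86 = 8.17 per hour

8.17 per hour


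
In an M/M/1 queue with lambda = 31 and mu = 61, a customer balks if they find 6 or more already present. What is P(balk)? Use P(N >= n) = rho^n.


P(N >= 6) = rho^6 = (31/61)^6 = 0.0172

0.0172


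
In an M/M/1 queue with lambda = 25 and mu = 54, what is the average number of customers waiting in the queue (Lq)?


rho = 25/54; Lq = rho^2/(1-rho) = 0.4

0.4


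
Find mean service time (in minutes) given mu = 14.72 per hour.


Mean service time = 60/mu = 60/14.72 = 4.08 minutes

4.08 minutes


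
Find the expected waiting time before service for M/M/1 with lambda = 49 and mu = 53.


rho = 49/53; Wq = rho/(mu - lambda) = 0.2311 hours

0.2311 hours


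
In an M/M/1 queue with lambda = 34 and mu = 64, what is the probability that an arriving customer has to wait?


P(wait) = rho = lambda/mu = 34/64 = 0.5313

0.5313


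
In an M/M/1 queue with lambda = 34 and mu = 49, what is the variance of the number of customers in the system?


rho = 34/49; Var(N) = rho/(1-rho)^2 = 7.4

7.4


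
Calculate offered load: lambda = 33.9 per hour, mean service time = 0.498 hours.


Offered load a = lambda * E[S] = 33.9 * 0.498 = 16.88 Erlangs

16.88 Erlangs


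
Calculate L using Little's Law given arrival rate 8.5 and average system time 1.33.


L = lambda * W = 8.5 * 1.33 = 11.31

11.31


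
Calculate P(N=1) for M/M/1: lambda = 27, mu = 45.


rho = 27/45; P(n) = (1-rho)*rho^n = (1-27/45)*(27/45)^1 = 0.24

0.24


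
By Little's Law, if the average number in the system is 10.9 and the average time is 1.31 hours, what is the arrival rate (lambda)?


lambda = L / W = 10.9 / 1.31 = 8.32 per hour

8.32 per hour


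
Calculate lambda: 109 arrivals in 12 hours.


lambda = total arrivals / time = 109 / 12 = 9.08 per hour

9.08 per hour


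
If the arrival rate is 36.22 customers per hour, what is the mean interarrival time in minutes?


Mean interarrival time = 60/lambda = 60/36.22 = 1.66 minutes

1.66 minutes


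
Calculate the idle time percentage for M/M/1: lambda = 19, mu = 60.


Idle fraction = (1 - rho) * 100 = (1 - 19/60) * 100 = 68.3%

68.3%


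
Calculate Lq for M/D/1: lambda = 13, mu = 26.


M/D/1: Lq = rho^2 / (2*(1-rho)) where rho = 13/26; Lq = 0.25

0.25


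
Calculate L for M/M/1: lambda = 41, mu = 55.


rho = 41/55; L = rho/(1-rho) = 2.93

2.93


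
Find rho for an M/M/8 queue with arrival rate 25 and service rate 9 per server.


rho = lambda/(c*mu) = 25/(8*9) = 0.3472

0.3472


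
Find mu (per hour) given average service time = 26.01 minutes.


mu = 60 / avg_service_time = 60 / 26.01 = 2.31 per hour

2.31 per hour


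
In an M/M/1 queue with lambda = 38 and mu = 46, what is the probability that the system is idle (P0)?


P0 = 1 - rho = 1 - 38/46 = 0.1739

0.1739


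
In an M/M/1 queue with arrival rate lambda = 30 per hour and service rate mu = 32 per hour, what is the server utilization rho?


rho = lambda/mu = 30/32 = 0.9375

0.9375


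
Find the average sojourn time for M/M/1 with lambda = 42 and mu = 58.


W = 1/(mu - lambda) = 1/(58 - 42) = 0.0625 hours

0.0625 hours


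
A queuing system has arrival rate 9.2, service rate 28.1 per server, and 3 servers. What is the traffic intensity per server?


rho = lambda / (c * mu) = 9.2 / (3 * 28.1) = 0.1091

0.1091


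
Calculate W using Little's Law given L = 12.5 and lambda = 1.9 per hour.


W = L / lambda = 12.5 / 1.9 = 6.5789 hours

6.5789 hours


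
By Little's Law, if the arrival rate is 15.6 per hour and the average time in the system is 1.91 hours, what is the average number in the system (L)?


L = lambda * W = 15.6 * 1.91 = 29.8

29.8


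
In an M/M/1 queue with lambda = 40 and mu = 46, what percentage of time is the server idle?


Idle fraction = (1 - rho) * 100 = (1 - 40/46) * 100 = 13.0%

13.0%


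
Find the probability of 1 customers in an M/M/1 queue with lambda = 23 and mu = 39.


rho = 23/39; P(n) = (1-rho)*rho^n = (1-23/39)*(23/39)^1 = 0.2419

0.2419


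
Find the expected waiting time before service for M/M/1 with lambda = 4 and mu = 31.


rho = 4/31; Wq = rho/(mu - lambda) = 0.0048 hours

0.0048 hours


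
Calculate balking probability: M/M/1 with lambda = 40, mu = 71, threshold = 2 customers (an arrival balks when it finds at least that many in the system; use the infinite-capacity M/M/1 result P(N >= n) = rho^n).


P(N >= 2) = rho^2 = (40/71)^2 = 0.3174

0.3174


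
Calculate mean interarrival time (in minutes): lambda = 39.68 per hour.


Mean interarrival time = 60/lambda = 60/39.68 = 1.51 minutes

1.51 minutes


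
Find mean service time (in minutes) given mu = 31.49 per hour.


Mean service time = 60/mu = 60/31.49 = 1.91 minutes

1.91 minutes


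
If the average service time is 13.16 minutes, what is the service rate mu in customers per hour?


mu = 60 / avg_service_time = 60 / 13.16 = 4.56 per hour

4.56 per hour


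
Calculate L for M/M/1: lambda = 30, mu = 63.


rho = 30/63; L = rho/(1-rho) = 0.91

0.91


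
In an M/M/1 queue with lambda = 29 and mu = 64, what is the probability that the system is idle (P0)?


P0 = 1 - rho = 1 - 29/64 = 0.5469

0.5469


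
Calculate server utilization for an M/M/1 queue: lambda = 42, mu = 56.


rho = lambda/mu = 42/56 = 0.75

0.75


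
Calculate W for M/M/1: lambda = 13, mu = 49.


W = 1/(mu - lambda) = 1/(49 - 13) = 0.0278 hours

0.0278 hours


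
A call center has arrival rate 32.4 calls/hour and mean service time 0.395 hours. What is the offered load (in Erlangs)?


Offered load a = lambda * E[S] = 32.4 * 0.395 = 12.8 Erlangs

12.8 Erlangs


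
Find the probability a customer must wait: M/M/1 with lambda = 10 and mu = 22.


P(wait) = rho = lambda/mu = 10/22 = 0.4545

0.4545


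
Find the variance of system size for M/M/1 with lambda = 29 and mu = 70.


rho = 29/70; Var(N) = rho/(1-rho)^2 = 1.21

1.21


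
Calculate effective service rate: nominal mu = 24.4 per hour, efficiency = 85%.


Effective rate = mu * efficiency = 24.4 * 0.85 = 20.74 per hour

20.74 per hour


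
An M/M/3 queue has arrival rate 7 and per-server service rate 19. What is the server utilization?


rho = lambda/(c*mu) = 7/(3*19) = 0.1228

0.1228


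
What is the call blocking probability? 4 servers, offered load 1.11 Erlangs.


B(N,A) = (A^N/N!) / sum(A^k/k!, k=0..N) with N=4, A=1.11 = 0.021

0.021


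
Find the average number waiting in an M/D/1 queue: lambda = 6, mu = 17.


M/D/1: Lq = rho^2 / (2*(1-rho)) where rho = 6/17; Lq = 0.1

0.1


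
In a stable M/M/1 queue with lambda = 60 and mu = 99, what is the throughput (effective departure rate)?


For a stable queue (lambda < mu), throughput = lambda = 60 per hour

60 per hour


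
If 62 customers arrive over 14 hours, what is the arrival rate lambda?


lambda = total arrivals / time = 62 / 14 = 4.43 per hour

4.43 per hour


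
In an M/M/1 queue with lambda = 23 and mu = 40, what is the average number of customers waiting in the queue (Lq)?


rho = 23/40; Lq = rho^2/(1-rho) = 0.78

0.78


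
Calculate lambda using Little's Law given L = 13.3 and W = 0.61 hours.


lambda = L / W = 13.3 / 0.61 = 21.8 per hour

21.8 per hour


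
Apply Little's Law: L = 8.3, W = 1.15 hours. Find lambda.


lambda = L / W = 8.3 / 1.15 = 7.22 per hour

7.22 per hour


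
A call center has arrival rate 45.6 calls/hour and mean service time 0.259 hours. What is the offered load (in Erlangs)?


Offered load a = lambda * E[S] = 45.6 * 0.259 = 11.81 Erlangs

11.81 Erlangs


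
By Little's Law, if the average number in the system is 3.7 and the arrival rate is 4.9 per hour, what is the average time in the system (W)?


W = L / lambda = 3.7 / 4.9 = 0.7551 hours

0.7551 hours


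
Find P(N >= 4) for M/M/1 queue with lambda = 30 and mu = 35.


P(N >= 4) = rho^4 = (30/35)^4 = 0.5398

0.5398


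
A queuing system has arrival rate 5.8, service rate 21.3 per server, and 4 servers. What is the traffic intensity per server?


rho = lambda / (c * mu) = 5.8 / (4 * 21.3) = 0.0681

0.0681


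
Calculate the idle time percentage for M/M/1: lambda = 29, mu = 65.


Idle fraction = (1 - rho) * 100 = (1 - 29/65) * 100 = 55.4%

55.4%


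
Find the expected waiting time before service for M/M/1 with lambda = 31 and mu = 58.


rho = 31/58; Wq = rho/(mu - lambda) = 0.0198 hours

0.0198 hours


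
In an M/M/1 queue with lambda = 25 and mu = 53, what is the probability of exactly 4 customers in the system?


rho = 25/53; P(n) = (1-rho)*rho^n = (1-25/53)*(25/53)^4 = 0.0262

0.0262


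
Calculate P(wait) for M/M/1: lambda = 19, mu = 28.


P(wait) = rho = lambda/mu = 19/28 = 0.6786

0.6786


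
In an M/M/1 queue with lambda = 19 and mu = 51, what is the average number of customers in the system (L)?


rho = 19/51; L = rho/(1-rho) = 0.59

0.59


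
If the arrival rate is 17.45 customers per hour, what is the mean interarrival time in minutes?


Mean interarrival time = 60/lambda = 60/17.45 = 3.44 minutes

3.44 minutes


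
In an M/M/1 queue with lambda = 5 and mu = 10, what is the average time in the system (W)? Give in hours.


W = 1/(mu - lambda) = 1/(10 - 5) = 0.2 hours

0.2 hours


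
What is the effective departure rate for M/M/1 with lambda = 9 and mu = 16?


For a stable queue (lambda < mu), throughput = lambda = 9 per hour

9 per hour


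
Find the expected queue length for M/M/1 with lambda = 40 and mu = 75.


rho = 40/75; Lq = rho^2/(1-rho) = 0.61

0.61


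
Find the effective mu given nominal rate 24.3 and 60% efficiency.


Effective rate = mu * efficiency = 24.3 * 0.6 = 14.58 per hour

14.58 per hour


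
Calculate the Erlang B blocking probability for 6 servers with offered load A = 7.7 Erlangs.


B(N,A) = (A^N/N!) / sum(A^k/k!, k=0..N) with N=6, A=7.7 = 0.3731

0.3731


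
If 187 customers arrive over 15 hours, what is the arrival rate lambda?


lambda = total arrivals / time = 187 / 15 = 12.47 per hour

12.47 per hour


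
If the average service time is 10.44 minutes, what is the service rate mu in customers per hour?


mu = 60 / avg_service_time = 60 / 10.44 = 5.75 per hour

5.75 per hour


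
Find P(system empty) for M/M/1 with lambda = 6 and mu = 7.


P0 = 1 - rho = 1 - 6/7 = 0.1429

0.1429


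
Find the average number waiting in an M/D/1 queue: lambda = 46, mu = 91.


M/D/1: Lq = rho^2 / (2*(1-rho)) where rho = 46/91; Lq = 0.26

0.26


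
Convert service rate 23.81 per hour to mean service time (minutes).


Mean service time = 60/mu = 60/23.81 = 2.52 minutes

2.52 minutes


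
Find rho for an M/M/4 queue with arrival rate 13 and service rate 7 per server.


rho = lambda/(c*mu) = 13/(4*7) = 0.4643

0.4643


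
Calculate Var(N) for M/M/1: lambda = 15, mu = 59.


rho = 15/59; Var(N) = rho/(1-rho)^2 = 0.46

0.46


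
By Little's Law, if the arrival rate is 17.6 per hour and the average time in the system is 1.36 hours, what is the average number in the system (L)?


L = lambda * W = 17.6 * 1.36 = 23.94

23.94


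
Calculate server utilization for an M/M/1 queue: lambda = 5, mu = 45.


rho = lambda/mu = 5/45 = 0.1111

0.1111


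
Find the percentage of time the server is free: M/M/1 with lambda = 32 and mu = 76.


Idle fraction = (1 - rho) * 100 = (1 - 32/76) * 100 = 57.9%

57.9%


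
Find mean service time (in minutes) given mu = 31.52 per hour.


Mean service time = 60/mu = 60/31.52 = 1.9 minutes

1.9 minutes


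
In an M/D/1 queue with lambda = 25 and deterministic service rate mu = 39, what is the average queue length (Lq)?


M/D/1: Lq = rho^2 / (2*(1-rho)) where rho = 25/39; Lq = 0.57

0.57


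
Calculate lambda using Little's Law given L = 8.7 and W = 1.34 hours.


lambda = L / W = 8.7 / 1.34 = 6.49 per hour

6.49 per hour


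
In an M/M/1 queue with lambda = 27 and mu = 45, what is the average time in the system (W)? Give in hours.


W = 1/(mu - lambda) = 1/(45 - 27) = 0.0556 hours

0.0556 hours


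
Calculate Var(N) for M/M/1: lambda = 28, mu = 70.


rho = 28/70; Var(N) = rho/(1-rho)^2 = 1.11

1.11


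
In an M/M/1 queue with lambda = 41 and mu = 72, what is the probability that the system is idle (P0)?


P0 = 1 - rho = 1 - 41/72 = 0.4306

0.4306


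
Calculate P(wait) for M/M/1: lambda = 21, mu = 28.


P(wait) = rho = lambda/mu = 21/28 = 0.75

0.75


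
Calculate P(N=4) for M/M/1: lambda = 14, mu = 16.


rho = 14/16; P(n) = (1-rho)*rho^n = (1-14/16)*(14/16)^4 = 0.0733

0.0733


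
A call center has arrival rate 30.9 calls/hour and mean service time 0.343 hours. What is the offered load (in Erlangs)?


Offered load a = lambda * E[S] = 30.9 * 0.343 = 10.6 Erlangs

10.6 Erlangs


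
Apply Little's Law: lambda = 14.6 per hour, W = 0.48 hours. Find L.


L = lambda * W = 14.6 * 0.48 = 7.01

7.01


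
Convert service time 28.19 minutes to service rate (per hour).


mu = 60 / avg_service_time = 60 / 28.19 = 2.13 per hour

2.13 per hour


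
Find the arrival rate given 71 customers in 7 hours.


lambda = total arrivals / time = 71 / 7 = 10.14 per hour

10.14 per hour


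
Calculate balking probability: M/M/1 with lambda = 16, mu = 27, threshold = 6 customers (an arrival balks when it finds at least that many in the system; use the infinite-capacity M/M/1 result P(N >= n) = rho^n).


P(N >= 6) = rho^6 = (16/27)^6 = 0.0433

0.0433


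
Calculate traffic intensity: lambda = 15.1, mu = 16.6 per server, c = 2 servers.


rho = lambda / (c * mu) = 15.1 / (2 * 16.6) = 0.4548

0.4548


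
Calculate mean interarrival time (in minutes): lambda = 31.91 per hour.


Mean interarrival time = 60/lambda = 60/31.91 = 1.88 minutes

1.88 minutes


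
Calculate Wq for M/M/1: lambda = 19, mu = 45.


rho = 19/45; Wq = rho/(mu - lambda) = 0.0162 hours

0.0162 hours


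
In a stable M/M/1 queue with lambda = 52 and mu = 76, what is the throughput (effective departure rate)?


For a stable queue (lambda < mu), throughput = lambda = 52 per hour

52 per hour


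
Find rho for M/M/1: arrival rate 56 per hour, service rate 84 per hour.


rho = lambda/mu = 56/84 = 0.6667

0.6667


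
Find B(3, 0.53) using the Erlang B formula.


B(N,A) = (A^N/N!) / sum(A^k/k!, k=0..N) with N=3, A=0.53 = 0.0146

0.0146


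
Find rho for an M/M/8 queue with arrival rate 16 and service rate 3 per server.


rho = lambda/(c*mu) = 16/(8*3) = 0.6667

0.6667


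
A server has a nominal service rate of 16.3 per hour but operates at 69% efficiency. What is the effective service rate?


Effective rate = mu * efficiency = 16.3 * 0.69 = 11.25 per hour

11.25 per hour


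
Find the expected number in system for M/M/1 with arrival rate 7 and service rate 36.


rho = 7/36; L = rho/(1-rho) = 0.24

0.24


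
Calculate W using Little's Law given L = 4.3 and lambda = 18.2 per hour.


W = L / lambda = 4.3 / 18.2 = 0.2363 hours

0.2363 hours


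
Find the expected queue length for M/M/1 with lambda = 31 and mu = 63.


rho = 31/63; Lq = rho^2/(1-rho) = 0.48

0.48


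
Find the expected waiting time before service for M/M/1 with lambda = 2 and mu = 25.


rho = 2/25; Wq = rho/(mu - lambda) = 0.0035 hours

0.0035 hours


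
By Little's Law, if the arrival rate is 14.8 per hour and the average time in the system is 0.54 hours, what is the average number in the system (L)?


L = lambda * W = 14.8 * 0.54 = 7.99

7.99


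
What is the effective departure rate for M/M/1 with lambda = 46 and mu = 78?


For a stable queue (lambda < mu), throughput = lambda = 46 per hour

46 per hour


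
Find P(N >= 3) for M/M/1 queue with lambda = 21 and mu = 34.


P(N >= 3) = rho^3 = (21/34)^3 = 0.2356

0.2356


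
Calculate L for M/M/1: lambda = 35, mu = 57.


rho = 35/57; L = rho/(1-rho) = 1.59

1.59


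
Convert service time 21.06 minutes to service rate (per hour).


mu = 60 / avg_service_time = 60 / 21.06 = 2.85 per hour

2.85 per hour


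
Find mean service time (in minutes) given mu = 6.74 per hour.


Mean service time = 60/mu = 60/6.74 = 8.9 minutes

8.9 minutes


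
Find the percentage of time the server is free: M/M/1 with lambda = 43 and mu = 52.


Idle fraction = (1 - rho) * 100 = (1 - 43/52) * 100 = 17.3%

17.3%


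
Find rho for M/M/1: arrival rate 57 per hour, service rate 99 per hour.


rho = lambda/mu = 57/99 = 0.5758

0.5758


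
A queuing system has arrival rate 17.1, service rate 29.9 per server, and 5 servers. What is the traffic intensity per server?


rho = lambda / (c * mu) = 17.1 / (5 * 29.9) = 0.1144

0.1144


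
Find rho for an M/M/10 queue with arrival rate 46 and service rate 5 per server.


rho = lambda/(c*mu) = 46/(10*5) = 0.92

0.92


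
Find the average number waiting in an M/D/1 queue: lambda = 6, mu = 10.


M/D/1: Lq = rho^2 / (2*(1-rho)) where rho = 6/10; Lq = 0.45

0.45


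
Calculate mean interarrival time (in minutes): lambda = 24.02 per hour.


Mean interarrival time = 60/lambda = 60/24.02 = 2.5 minutes

2.5 minutes


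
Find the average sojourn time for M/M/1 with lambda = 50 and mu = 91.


W = 1/(mu - lambda) = 1/(91 - 50) = 0.0244 hours

0.0244 hours


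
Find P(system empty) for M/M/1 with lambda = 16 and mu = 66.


P0 = 1 - rho = 1 - 16/66 = 0.7576

0.7576


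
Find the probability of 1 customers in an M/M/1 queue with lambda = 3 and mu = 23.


rho = 3/23; P(n) = (1-rho)*rho^n = (1-3/23)*(3/23)^1 = 0.1134

0.1134


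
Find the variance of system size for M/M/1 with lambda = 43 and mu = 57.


rho = 43/57; Var(N) = rho/(1-rho)^2 = 12.51

12.51


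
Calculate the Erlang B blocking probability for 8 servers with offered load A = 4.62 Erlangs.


B(N,A) = (A^N/N!) / sum(A^k/k!, k=0..N) with N=8, A=4.62 = 0.0532

0.0532


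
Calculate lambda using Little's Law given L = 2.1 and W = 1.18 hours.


lambda = L / W = 2.1 / 1.18 = 1.78 per hour

1.78 per hour


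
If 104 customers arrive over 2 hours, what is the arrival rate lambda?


lambda = total arrivals / time = 104 / 2 = 52.0 per hour

52.0 per hour


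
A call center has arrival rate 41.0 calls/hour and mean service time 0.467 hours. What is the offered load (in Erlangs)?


Offered load a = lambda * E[S] = 41.0 * 0.467 = 19.15 Erlangs

19.15 Erlangs


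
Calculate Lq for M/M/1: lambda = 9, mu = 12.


rho = 9/12; Lq = rho^2/(1-rho) = 2.25

2.25


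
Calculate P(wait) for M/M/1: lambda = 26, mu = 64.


P(wait) = rho = lambda/mu = 26/64 = 0.4063

0.4063


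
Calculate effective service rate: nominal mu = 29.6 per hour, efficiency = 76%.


Effective rate = mu * efficiency = 29.6 * 0.76 = 22.5 per hour

22.5 per hour


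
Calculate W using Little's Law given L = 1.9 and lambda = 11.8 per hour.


W = L / lambda = 1.9 / 11.8 = 0.161 hours

0.161 hours


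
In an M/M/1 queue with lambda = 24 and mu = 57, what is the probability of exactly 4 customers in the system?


rho = 24/57; P(n) = (1-rho)*rho^n = (1-24/57)*(24/57)^4 = 0.0182

0.0182


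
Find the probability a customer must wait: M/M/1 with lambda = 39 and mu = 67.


P(wait) = rho = lambda/mu = 39/67 = 0.5821

0.5821


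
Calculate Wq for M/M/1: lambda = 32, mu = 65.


rho = 32/65; Wq = rho/(mu - lambda) = 0.0149 hours

0.0149 hours


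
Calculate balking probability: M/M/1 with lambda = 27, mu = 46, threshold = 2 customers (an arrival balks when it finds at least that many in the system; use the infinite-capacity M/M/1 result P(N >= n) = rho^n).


P(N >= 2) = rho^2 = (27/46)^2 = 0.3445

0.3445


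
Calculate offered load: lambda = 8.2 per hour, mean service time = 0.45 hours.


Offered load a = lambda * E[S] = 8.2 * 0.45 = 3.69 Erlangs

3.69 Erlangs


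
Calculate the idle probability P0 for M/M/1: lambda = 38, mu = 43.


P0 = 1 - rho = 1 - 38/43 = 0.1163

0.1163


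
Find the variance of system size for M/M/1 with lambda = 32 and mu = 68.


rho = 32/68; Var(N) = rho/(1-rho)^2 = 1.68

1.68


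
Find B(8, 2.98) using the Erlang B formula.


B(N,A) = (A^N/N!) / sum(A^k/k!, k=0..N) with N=8, A=2.98 = 0.0079

0.0079


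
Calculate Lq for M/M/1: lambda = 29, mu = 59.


rho = 29/59; Lq = rho^2/(1-rho) = 0.48

0.48


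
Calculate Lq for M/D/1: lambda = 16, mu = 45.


M/D/1: Lq = rho^2 / (2*(1-rho)) where rho = 16/45; Lq = 0.1

0.1


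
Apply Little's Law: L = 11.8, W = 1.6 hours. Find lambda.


lambda = L / W = 11.8 / 1.6 = 7.38 per hour

7.38 per hour


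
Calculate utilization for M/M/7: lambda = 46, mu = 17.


rho = lambda/(c*mu) = 46/(7*17) = 0.3866

0.3866


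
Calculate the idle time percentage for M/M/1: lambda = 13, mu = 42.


Idle fraction = (1 - rho) * 100 = (1 - 13/42) * 100 = 69.0%

69.0%


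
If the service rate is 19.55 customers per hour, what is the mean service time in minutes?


Mean service time = 60/mu = 60/19.55 = 3.07 minutes

3.07 minutes


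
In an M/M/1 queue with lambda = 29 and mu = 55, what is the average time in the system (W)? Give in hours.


W = 1/(mu - lambda) = 1/(55 - 29) = 0.0385 hours

0.0385 hours


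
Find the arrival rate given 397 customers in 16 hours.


lambda = total arrivals / time = 397 / 16 = 24.81 per hour

24.81 per hour


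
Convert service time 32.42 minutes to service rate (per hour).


mu = 60 / avg_service_time = 60 / 32.42 = 1.85 per hour

1.85 per hour


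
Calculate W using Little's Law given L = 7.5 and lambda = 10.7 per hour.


W = L / lambda = 7.5 / 10.7 = 0.7009 hours

0.7009 hours


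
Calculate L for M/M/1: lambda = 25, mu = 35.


rho = 25/35; L = rho/(1-rho) = 2.5

2.5


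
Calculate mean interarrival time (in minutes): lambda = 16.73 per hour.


Mean interarrival time = 60/lambda = 60/16.73 = 3.59 minutes

3.59 minutes


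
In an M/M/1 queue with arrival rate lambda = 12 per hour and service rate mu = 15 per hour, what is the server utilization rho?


rho = lambda/mu = 12/15 = 0.8

0.8


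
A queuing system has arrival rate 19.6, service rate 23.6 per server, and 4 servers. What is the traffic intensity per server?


rho = lambda / (c * mu) = 19.6 / (4 * 23.6) = 0.2076

0.2076


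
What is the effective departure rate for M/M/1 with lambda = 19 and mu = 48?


For a stable queue (lambda < mu), throughput = lambda = 19 per hour

19 per hour


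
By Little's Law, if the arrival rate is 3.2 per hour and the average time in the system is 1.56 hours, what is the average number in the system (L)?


L = lambda * W = 3.2 * 1.56 = 4.99

4.99


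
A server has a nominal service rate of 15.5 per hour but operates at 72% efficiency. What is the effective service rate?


Effective rate = mu * efficiency = 15.5 * 0.72 = 11.16 per hour

11.16 per hour


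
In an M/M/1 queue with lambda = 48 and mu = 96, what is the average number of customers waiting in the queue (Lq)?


rho = 48/96; Lq = rho^2/(1-rho) = 0.5

0.5


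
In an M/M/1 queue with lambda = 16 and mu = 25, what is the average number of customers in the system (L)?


rho = 16/25; L = rho/(1-rho) = 1.78

1.78


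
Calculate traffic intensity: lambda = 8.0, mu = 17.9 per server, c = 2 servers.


rho = lambda / (c * mu) = 8.0 / (2 * 17.9) = 0.2235

0.2235


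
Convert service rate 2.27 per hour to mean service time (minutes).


Mean service time = 60/mu = 60/2.27 = 26.43 minutes

26.43 minutes


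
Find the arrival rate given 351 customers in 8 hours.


lambda = total arrivals / time = 351 / 8 = 43.88 per hour

43.88 per hour


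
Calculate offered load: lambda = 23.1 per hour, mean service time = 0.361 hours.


Offered load a = lambda * E[S] = 23.1 * 0.361 = 8.34 Erlangs

8.34 Erlangs


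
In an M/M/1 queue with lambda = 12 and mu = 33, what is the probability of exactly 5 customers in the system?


rho = 12/33; P(n) = (1-rho)*rho^n = (1-12/33)*(12/33)^5 = 0.004

0.004


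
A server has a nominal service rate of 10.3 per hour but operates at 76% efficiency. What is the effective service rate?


Effective rate = mu * efficiency = 10.3 * 0.76 = 7.83 per hour

7.83 per hour


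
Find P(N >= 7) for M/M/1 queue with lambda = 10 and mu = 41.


P(N >= 7) = rho^7 = (10/41)^7 = 0.0001

0.0001


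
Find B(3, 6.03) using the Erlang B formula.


B(N,A) = (A^N/N!) / sum(A^k/k!, k=0..N) with N=3, A=6.03 = 0.5918

0.5918


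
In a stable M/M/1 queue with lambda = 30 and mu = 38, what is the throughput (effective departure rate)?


For a stable queue (lambda < mu), throughput = lambda = 30 per hour

30 per hour


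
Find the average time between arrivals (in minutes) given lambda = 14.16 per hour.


Mean interarrival time = 60/lambda = 60/14.16 = 4.24 minutes

4.24 minutes


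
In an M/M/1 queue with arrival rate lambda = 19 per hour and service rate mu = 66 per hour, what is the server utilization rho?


rho = lambda/mu = 19/66 = 0.2879

0.2879


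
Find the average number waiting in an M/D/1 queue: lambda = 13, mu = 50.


M/D/1: Lq = rho^2 / (2*(1-rho)) where rho = 13/50; Lq = 0.05

0.05


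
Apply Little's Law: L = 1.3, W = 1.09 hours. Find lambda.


lambda = L / W = 1.3 / 1.09 = 1.19 per hour

1.19 per hour


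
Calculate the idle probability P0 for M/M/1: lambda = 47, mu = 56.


P0 = 1 - rho = 1 - 47/56 = 0.1607

0.1607


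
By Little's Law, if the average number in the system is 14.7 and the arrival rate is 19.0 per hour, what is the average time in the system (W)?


W = L / lambda = 14.7 / 19.0 = 0.7737 hours

0.7737 hours


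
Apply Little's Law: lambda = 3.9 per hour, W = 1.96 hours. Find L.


L = lambda * W = 3.9 * 1.96 = 7.64

7.64


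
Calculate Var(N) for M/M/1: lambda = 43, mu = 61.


rho = 43/61; Var(N) = rho/(1-rho)^2 = 8.1

8.1


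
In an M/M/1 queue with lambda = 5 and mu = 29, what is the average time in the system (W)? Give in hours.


W = 1/(mu - lambda) = 1/(29 - 5) = 0.0417 hours

0.0417 hours


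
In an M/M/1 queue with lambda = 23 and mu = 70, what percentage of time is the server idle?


Idle fraction = (1 - rho) * 100 = (1 - 23/70) * 100 = 67.1%

67.1%


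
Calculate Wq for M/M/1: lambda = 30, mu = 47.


rho = 30/47; Wq = rho/(mu - lambda) = 0.0375 hours

0.0375 hours


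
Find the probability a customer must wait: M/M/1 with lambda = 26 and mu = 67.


P(wait) = rho = lambda/mu = 26/67 = 0.3881

0.3881


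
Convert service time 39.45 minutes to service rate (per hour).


mu = 60 / avg_service_time = 60 / 39.45 = 1.52 per hour

1.52 per hour


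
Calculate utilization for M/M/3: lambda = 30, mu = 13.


rho = lambda/(c*mu) = 30/(3*13) = 0.7692

0.7692


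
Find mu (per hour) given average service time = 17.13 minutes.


mu = 60 / avg_service_time = 60 / 17.13 = 3.5 per hour

3.5 per hour


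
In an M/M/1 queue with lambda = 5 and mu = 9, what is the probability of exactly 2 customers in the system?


rho = 5/9; P(n) = (1-rho)*rho^n = (1-5/9)*(5/9)^2 = 0.1372

0.1372


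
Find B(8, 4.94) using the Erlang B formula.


B(N,A) = (A^N/N!) / sum(A^k/k!, k=0..N) with N=8, A=4.94 = 0.0673

0.0673


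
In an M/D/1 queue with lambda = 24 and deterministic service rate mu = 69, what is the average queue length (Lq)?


M/D/1: Lq = rho^2 / (2*(1-rho)) where rho = 24/69; Lq = 0.09

0.09


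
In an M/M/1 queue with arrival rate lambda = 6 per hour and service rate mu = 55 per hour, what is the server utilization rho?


rho = lambda/mu = 6/55 = 0.1091

0.1091


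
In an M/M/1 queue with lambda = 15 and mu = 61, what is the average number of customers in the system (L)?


rho = 15/61; L = rho/(1-rho) = 0.33

0.33


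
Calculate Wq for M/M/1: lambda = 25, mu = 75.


rho = 25/75; Wq = rho/(mu - lambda) = 0.0067 hours

0.0067 hours


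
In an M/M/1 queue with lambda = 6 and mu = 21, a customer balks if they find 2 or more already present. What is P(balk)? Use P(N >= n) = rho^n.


P(N >= 2) = rho^2 = (6/21)^2 = 0.0816

0.0816


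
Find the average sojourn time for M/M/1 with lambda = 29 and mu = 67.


W = 1/(mu - lambda) = 1/(67 - 29) = 0.0263 hours

0.0263 hours


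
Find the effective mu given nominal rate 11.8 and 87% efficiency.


Effective rate = mu * efficiency = 11.8 * 0.87 = 10.27 per hour

10.27 per hour


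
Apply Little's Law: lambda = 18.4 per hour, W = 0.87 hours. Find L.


L = lambda * W = 18.4 * 0.87 = 16.01

16.01


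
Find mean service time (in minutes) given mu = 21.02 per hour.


Mean service time = 60/mu = 60/21.02 = 2.85 minutes

2.85 minutes


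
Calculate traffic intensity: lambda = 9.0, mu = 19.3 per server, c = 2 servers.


rho = lambda / (c * mu) = 9.0 / (2 * 19.3) = 0.2332

0.2332


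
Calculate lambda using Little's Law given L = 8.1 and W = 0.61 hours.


lambda = L / W = 8.1 / 0.61 = 13.28 per hour

13.28 per hour


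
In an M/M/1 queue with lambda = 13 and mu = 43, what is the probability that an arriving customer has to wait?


P(wait) = rho = lambda/mu = 13/43 = 0.3023

0.3023


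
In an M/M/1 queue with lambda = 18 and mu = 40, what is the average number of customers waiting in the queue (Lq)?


rho = 18/40; Lq = rho^2/(1-rho) = 0.37

0.37


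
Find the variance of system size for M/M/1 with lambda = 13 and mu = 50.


rho = 13/50; Var(N) = rho/(1-rho)^2 = 0.47

0.47


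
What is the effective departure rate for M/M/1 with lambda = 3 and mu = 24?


For a stable queue (lambda < mu), throughput = lambda = 3 per hour

3 per hour


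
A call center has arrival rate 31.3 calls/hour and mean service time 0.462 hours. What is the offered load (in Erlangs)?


Offered load a = lambda * E[S] = 31.3 * 0.462 = 14.46 Erlangs

14.46 Erlangs


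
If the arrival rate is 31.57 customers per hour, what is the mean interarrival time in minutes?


Mean interarrival time = 60/lambda = 60/31.57 = 1.9 minutes

1.9 minutes


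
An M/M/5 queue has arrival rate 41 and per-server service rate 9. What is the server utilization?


rho = lambda/(c*mu) = 41/(5*9) = 0.9111

0.9111


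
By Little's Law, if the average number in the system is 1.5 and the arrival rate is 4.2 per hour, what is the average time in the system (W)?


W = L / lambda = 1.5 / 4.2 = 0.3571 hours

0.3571 hours


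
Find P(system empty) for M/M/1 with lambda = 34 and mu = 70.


P0 = 1 - rho = 1 - 34/70 = 0.5143

0.5143


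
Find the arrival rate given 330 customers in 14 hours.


lambda = total arrivals / time = 330 / 14 = 23.57 per hour

23.57 per hour


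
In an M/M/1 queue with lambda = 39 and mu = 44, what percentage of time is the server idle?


Idle fraction = (1 - rho) * 100 = (1 - 39/44) * 100 = 11.4%

11.4%


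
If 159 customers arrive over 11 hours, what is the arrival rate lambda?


lambda = total arrivals / time = 159 / 11 = 14.45 per hour

14.45 per hour


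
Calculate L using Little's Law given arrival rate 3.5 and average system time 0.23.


L = lambda * W = 3.5 * 0.23 = 0.81

0.81


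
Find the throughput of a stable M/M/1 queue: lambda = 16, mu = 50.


For a stable queue (lambda < mu), throughput = lambda = 16 per hour

16 per hour


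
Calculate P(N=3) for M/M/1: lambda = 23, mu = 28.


rho = 23/28; P(n) = (1-rho)*rho^n = (1-23/28)*(23/28)^3 = 0.099

0.099


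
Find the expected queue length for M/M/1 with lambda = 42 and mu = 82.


rho = 42/82; Lq = rho^2/(1-rho) = 0.54

0.54


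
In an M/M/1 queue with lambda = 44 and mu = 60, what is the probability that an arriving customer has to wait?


P(wait) = rho = lambda/mu = 44/60 = 0.7333

0.7333


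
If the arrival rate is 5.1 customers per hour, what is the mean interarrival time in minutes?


Mean interarrival time = 60/lambda = 60/5.1 = 11.76 minutes

11.76 minutes


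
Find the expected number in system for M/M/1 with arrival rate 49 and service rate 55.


rho = 49/55; L = rho/(1-rho) = 8.17

8.17


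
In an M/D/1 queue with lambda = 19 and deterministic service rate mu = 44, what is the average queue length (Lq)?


M/D/1: Lq = rho^2 / (2*(1-rho)) where rho = 19/44; Lq = 0.16

0.16


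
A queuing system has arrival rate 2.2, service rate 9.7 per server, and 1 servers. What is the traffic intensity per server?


rho = lambda / (c * mu) = 2.2 / (1 * 9.7) = 0.2268

0.2268


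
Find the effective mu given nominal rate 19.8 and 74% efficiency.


Effective rate = mu * efficiency = 19.8 * 0.74 = 14.65 per hour

14.65 per hour


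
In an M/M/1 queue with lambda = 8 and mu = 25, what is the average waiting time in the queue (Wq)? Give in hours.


rho = 8/25; Wq = rho/(mu - lambda) = 0.0188 hours

0.0188 hours


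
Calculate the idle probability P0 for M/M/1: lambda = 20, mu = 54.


P0 = 1 - rho = 1 - 20/54 = 0.6296

0.6296


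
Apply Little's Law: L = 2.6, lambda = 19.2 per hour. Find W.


W = L / lambda = 2.6 / 19.2 = 0.1354 hours

0.1354 hours


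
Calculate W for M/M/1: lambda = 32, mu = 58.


W = 1/(mu - lambda) = 1/(58 - 32) = 0.0385 hours

0.0385 hours


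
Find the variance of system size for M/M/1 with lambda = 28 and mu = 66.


rho = 28/66; Var(N) = rho/(1-rho)^2 = 1.28

1.28


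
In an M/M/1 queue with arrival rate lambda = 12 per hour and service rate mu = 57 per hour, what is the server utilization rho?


rho = lambda/mu = 12/57 = 0.2105

0.2105


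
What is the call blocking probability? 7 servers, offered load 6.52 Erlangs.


B(N,A) = (A^N/N!) / sum(A^k/k!, k=0..N) with N=7, A=6.52 = 0.2186

0.2186


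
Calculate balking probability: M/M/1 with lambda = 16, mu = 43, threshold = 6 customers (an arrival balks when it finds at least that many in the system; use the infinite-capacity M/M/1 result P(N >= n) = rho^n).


P(N >= 6) = rho^6 = (16/43)^6 = 0.0027

0.0027


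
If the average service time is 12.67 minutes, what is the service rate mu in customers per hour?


mu = 60 / avg_service_time = 60 / 12.67 = 4.74 per hour

4.74 per hour


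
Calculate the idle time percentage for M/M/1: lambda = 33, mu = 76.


Idle fraction = (1 - rho) * 100 = (1 - 33/76) * 100 = 56.6%

56.6%


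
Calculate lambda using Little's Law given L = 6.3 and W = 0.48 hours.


lambda = L / W = 6.3 / 0.48 = 13.13 per hour

13.13 per hour


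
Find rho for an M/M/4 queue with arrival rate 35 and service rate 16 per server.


rho = lambda/(c*mu) = 35/(4*16) = 0.5469

0.5469


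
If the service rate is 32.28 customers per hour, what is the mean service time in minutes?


Mean service time = 60/mu = 60/32.28 = 1.86 minutes

1.86 minutes


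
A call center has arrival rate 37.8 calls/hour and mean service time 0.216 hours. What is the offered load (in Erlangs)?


Offered load a = lambda * E[S] = 37.8 * 0.216 = 8.16 Erlangs

8.16 Erlangs
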